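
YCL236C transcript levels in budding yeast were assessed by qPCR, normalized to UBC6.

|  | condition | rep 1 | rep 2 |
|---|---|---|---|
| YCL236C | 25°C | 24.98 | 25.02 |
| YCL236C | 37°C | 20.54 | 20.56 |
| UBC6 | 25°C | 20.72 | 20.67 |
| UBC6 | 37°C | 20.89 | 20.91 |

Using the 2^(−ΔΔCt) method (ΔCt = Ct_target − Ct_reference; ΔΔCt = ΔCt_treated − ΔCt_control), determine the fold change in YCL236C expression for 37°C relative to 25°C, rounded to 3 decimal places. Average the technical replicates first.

Mean Ct: YCL236C 25°C 25.000; YCL236C 37°C 20.550; UBC6 25°C 20.695; UBC6 37°C 20.900
ΔCt(25°C) = 25.000 − 20.695 = 4.305
ΔCt(37°C) = 20.550 − 20.900 = -0.350
ΔΔCt = -0.350 − 4.305 = -4.655
Fold change = 2^(−(-4.655)) = 2^4.655 = 25.1939

25.194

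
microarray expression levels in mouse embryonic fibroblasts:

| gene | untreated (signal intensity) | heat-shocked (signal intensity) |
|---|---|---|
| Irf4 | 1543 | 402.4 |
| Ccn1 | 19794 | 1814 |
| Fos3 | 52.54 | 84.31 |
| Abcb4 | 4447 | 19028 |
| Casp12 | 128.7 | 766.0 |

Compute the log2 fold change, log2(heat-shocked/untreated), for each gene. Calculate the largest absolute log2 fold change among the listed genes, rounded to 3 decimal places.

3.448

log2(402.4/1543) = -1.939  (Irf4)
log2(1814/19794) = -3.448  (Ccn1)
log2(84.31/52.54) = 0.682  (Fos3)
log2(19028/4447) = 2.097  (Abcb4)
log2(766.0/128.7) = 2.573  (Casp12)
The largest magnitude belongs to Ccn1.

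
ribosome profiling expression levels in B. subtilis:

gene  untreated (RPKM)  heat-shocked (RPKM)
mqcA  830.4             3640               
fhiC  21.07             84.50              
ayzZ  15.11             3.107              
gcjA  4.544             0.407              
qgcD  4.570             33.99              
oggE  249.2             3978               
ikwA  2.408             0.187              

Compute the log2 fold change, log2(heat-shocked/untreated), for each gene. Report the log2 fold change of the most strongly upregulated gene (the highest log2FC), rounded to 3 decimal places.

3.997

log2(3640/830.4) = 2.132  (mqcA)
log2(84.50/21.07) = 2.004  (fhiC)
log2(3.107/15.11) = -2.282  (ayzZ)
log2(0.407/4.544) = -3.481  (gcjA)
log2(33.99/4.570) = 2.895  (qgcD)
log2(3978/249.2) = 3.997  (oggE)
log2(0.187/2.408) = -3.687  (ikwA)
oggE is most strongly upregulated.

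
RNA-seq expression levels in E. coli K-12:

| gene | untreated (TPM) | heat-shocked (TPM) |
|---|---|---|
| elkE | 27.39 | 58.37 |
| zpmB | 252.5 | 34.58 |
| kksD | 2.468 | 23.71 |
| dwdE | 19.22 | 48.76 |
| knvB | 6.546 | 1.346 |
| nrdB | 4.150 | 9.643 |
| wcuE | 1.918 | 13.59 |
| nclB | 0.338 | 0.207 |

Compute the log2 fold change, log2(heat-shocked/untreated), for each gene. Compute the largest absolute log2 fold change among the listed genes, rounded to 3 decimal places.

3.264

log2(58.37/27.39) = 1.092  (elkE)
log2(34.58/252.5) = -2.868  (zpmB)
log2(23.71/2.468) = 3.264  (kksD)
log2(48.76/19.22) = 1.343  (dwdE)
log2(1.346/6.546) = -2.282  (knvB)
log2(9.643/4.150) = 1.216  (nrdB)
log2(13.59/1.918) = 2.825  (wcuE)
log2(0.207/0.338) = -0.707  (nclB)
The largest magnitude belongs to kksD.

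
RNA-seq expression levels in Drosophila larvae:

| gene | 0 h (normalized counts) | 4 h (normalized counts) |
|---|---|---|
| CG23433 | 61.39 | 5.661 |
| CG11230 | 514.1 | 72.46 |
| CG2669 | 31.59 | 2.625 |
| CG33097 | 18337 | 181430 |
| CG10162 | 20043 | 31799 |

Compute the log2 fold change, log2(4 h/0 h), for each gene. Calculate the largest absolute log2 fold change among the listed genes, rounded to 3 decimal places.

3.589

log2(5.661/61.39) = -3.439  (CG23433)
log2(72.46/514.1) = -2.827  (CG11230)
log2(2.625/31.59) = -3.589  (CG2669)
log2(181430/18337) = 3.307  (CG33097)
log2(31799/20043) = 0.666  (CG10162)
The largest magnitude belongs to CG2669.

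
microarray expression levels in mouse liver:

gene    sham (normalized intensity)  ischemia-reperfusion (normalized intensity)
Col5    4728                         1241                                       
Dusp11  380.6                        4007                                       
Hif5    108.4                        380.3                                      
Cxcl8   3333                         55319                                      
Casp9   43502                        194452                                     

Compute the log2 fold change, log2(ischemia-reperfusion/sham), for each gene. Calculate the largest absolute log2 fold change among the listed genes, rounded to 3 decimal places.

4.053

log2(1241/4728) = -1.930  (Col5)
log2(4007/380.6) = 3.396  (Dusp11)
log2(380.3/108.4) = 1.811  (Hif5)
log2(55319/3333) = 4.053  (Cxcl8)
log2(194452/43502) = 2.160  (Casp9)
The largest magnitude belongs to Cxcl8.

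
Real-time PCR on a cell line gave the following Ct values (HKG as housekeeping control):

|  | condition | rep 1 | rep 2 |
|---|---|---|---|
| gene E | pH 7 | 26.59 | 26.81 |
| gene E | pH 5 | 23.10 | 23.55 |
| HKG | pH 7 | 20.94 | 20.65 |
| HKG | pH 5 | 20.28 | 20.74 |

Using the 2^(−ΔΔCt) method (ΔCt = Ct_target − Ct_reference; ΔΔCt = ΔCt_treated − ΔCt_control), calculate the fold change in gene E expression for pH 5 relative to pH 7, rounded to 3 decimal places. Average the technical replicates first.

Mean Ct: gene E pH 7 26.700; gene E pH 5 23.325; HKG pH 7 20.795; HKG pH 5 20.510
ΔCt(pH 7) = 26.700 − 20.795 = 5.905
ΔCt(pH 5) = 23.325 − 20.510 = 2.815
ΔΔCt = 2.815 − 5.905 = -3.090
Fold change = 2^(−(-3.090)) = 2^3.090 = 8.5150

8.515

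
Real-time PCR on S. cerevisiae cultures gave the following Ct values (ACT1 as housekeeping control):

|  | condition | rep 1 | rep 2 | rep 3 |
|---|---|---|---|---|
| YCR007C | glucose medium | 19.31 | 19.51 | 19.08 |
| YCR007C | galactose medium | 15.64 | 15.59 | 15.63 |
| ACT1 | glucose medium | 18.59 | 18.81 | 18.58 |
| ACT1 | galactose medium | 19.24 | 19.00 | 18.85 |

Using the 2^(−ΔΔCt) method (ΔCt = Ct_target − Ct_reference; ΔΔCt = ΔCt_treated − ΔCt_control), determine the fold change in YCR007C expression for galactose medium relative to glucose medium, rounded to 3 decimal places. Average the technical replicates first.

Mean Ct: YCR007C glucose medium 19.300; YCR007C galactose medium 15.620; ACT1 glucose medium 18.660; ACT1 galactose medium 19.030
ΔCt(glucose medium) = 19.300 − 18.660 = 0.640
ΔCt(galactose medium) = 15.620 − 19.030 = -3.410
ΔΔCt = -3.410 − 0.640 = -4.050
Fold change = 2^(−(-4.050)) = 2^4.050 = 16.5642

16.564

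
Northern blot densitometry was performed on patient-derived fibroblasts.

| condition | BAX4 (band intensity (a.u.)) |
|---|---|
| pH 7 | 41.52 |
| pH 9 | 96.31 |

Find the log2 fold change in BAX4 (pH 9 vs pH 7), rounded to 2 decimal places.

1.21

Fold change = 96.31 / 41.52 = 2.3196
log2(2.3196) = 1.214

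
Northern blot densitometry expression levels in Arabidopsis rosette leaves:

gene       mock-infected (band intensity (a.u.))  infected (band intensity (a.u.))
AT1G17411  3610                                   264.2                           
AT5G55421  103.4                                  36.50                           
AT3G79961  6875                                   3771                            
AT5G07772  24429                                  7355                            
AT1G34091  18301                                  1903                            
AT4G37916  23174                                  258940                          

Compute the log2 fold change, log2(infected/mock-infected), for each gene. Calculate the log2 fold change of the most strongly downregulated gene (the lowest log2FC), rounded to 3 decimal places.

log2(264.2/3610) = -3.772  (AT1G17411)
log2(36.50/103.4) = -1.502  (AT5G55421)
log2(3771/6875) = -0.866  (AT3G79961)
log2(7355/24429) = -1.732  (AT5G07772)
log2(1903/18301) = -3.266  (AT1G34091)
log2(258940/23174) = 3.482  (AT4G37916)
AT1G17411 is most strongly downregulated.

-3.772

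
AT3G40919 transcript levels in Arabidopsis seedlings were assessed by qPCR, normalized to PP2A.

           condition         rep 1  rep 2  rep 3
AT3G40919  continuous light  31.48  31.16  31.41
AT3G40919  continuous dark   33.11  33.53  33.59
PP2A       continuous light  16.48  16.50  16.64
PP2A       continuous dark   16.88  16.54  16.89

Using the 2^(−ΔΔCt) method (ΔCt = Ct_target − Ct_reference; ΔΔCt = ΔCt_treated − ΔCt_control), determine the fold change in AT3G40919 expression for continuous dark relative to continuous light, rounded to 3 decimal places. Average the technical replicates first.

Mean Ct: AT3G40919 continuous light 31.350; AT3G40919 continuous dark 33.410; PP2A continuous light 16.540; PP2A continuous dark 16.770
ΔCt(continuous light) = 31.350 − 16.540 = 14.810
ΔCt(continuous dark) = 33.410 − 16.770 = 16.640
ΔΔCt = 16.640 − 14.810 = 1.830
Fold change = 2^(−1.830) = 0.2813

0.281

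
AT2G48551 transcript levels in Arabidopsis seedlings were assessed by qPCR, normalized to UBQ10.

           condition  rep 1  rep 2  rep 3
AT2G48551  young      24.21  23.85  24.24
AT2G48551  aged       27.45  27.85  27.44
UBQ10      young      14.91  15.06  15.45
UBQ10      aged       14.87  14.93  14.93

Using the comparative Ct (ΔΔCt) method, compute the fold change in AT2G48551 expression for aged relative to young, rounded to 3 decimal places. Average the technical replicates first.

Mean Ct: AT2G48551 young 24.100; AT2G48551 aged 27.580; UBQ10 young 15.140; UBQ10 aged 14.910
ΔCt(young) = 24.100 − 15.140 = 8.960
ΔCt(aged) = 27.580 − 14.910 = 12.670
ΔΔCt = 12.670 − 8.960 = 3.710
Fold change = 2^(−3.710) = 0.0764

0.076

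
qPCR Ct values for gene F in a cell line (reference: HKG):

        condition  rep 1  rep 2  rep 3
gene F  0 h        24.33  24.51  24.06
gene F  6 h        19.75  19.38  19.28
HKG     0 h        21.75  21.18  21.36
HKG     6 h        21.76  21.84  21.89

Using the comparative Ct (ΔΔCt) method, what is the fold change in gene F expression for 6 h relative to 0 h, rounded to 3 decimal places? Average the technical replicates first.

Mean Ct: gene F 0 h 24.300; gene F 6 h 19.470; HKG 0 h 21.430; HKG 6 h 21.830
ΔCt(0 h) = 24.300 − 21.430 = 2.870
ΔCt(6 h) = 19.470 − 21.830 = -2.360
ΔΔCt = -2.360 − 2.870 = -5.230
Fold change = 2^(−(-5.230)) = 2^5.230 = 37.5307

37.531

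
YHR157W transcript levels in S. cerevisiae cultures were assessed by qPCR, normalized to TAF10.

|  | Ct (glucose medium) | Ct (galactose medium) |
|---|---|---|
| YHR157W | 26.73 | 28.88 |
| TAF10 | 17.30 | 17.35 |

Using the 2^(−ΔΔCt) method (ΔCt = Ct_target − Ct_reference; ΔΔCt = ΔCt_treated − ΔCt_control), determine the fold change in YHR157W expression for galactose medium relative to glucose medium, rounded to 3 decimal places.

0.233

ΔCt(glucose medium) = 26.730 − 17.300 = 9.430
ΔCt(galactose medium) = 28.880 − 17.350 = 11.530
ΔΔCt = 11.530 − 9.430 = 2.100
Fold change = 2^(−2.100) = 0.2333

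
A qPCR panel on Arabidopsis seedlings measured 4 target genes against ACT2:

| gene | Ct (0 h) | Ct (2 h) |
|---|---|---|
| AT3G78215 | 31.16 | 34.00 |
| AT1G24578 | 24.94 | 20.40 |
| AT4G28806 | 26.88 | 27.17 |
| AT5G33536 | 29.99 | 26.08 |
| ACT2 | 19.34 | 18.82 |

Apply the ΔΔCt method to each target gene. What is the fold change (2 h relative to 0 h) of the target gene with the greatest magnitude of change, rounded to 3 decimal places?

AT3G78215: ΔΔCt = (34.00−18.82) − (31.16−19.34) = 15.18 − 11.82 = 3.36; fold change = 2^-3.36 = 0.097
AT1G24578: ΔΔCt = (20.40−18.82) − (24.94−19.34) = 1.58 − 5.60 = -4.02; fold change = 2^4.02 = 16.223
AT4G28806: ΔΔCt = (27.17−18.82) − (26.88−19.34) = 8.35 − 7.54 = 0.81; fold change = 2^-0.81 = 0.570
AT5G33536: ΔΔCt = (26.08−18.82) − (29.99−19.34) = 7.26 − 10.65 = -3.39; fold change = 2^3.39 = 10.483
AT1G24578 has the largest |ΔΔCt| = 4.02.

16.223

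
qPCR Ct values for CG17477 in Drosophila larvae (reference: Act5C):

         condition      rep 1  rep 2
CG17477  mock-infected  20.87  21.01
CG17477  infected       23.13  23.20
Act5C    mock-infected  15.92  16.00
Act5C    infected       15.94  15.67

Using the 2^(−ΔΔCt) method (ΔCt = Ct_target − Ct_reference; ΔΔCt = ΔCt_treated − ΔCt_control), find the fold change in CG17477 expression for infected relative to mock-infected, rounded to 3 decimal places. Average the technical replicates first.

0.192

Mean Ct: CG17477 mock-infected 20.940; CG17477 infected 23.165; Act5C mock-infected 15.960; Act5C infected 15.805
ΔCt(mock-infected) = 20.940 − 15.960 = 4.980
ΔCt(infected) = 23.165 − 15.805 = 7.360
ΔΔCt = 7.360 − 4.980 = 2.380
Fold change = 2^(−2.380) = 0.1921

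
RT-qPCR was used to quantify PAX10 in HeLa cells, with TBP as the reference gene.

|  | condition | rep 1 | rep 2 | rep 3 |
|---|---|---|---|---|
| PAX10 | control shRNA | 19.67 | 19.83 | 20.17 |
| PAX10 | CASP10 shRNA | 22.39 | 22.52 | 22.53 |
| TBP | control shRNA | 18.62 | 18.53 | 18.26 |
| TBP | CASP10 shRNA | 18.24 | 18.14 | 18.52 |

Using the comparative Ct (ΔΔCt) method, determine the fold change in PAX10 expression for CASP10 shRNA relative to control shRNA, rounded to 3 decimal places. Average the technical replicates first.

Mean Ct: PAX10 control shRNA 19.890; PAX10 CASP10 shRNA 22.480; TBP control shRNA 18.470; TBP CASP10 shRNA 18.300
ΔCt(control shRNA) = 19.890 − 18.470 = 1.420
ΔCt(CASP10 shRNA) = 22.480 − 18.300 = 4.180
ΔΔCt = 4.180 − 1.420 = 2.760
Fold change = 2^(−2.760) = 0.1476

0.148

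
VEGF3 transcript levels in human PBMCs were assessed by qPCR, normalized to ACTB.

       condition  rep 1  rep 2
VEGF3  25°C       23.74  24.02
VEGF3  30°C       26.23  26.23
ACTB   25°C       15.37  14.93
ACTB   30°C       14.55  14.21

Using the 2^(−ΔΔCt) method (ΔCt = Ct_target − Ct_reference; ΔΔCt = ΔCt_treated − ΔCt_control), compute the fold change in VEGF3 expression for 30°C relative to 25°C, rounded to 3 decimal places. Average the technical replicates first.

0.115

Mean Ct: VEGF3 25°C 23.880; VEGF3 30°C 26.230; ACTB 25°C 15.150; ACTB 30°C 14.380
ΔCt(25°C) = 23.880 − 15.150 = 8.730
ΔCt(30°C) = 26.230 − 14.380 = 11.850
ΔΔCt = 11.850 − 8.730 = 3.120
Fold change = 2^(−3.120) = 0.1150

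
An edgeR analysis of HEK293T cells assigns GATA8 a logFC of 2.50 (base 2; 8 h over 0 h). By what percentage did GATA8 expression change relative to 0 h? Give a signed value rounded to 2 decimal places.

Fold change = 2^(2.50) = 5.6569
Percent change = (FC − 1) × 100% = (5.6569 − 1) × 100 = 465.69%

465.69%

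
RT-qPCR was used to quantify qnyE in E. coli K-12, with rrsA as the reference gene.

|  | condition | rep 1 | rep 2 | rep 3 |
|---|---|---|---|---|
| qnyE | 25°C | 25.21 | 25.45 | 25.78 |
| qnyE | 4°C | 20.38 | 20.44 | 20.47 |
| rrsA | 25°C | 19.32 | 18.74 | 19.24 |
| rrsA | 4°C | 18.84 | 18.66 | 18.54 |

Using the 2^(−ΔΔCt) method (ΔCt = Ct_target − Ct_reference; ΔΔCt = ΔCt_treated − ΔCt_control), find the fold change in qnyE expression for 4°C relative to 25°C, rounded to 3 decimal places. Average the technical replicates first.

24.761

Mean Ct: qnyE 25°C 25.480; qnyE 4°C 20.430; rrsA 25°C 19.100; rrsA 4°C 18.680
ΔCt(25°C) = 25.480 − 19.100 = 6.380
ΔCt(4°C) = 20.430 − 18.680 = 1.750
ΔΔCt = 1.750 − 6.380 = -4.630
Fold change = 2^(−(-4.630)) = 2^4.630 = 24.7610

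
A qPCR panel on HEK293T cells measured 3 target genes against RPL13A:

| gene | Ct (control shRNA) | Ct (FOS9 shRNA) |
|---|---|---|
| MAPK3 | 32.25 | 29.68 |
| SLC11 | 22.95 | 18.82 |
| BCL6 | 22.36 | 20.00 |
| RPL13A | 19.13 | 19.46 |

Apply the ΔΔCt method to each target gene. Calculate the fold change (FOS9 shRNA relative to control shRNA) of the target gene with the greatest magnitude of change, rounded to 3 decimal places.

MAPK3: ΔΔCt = (29.68−19.46) − (32.25−19.13) = 10.22 − 13.12 = -2.90; fold change = 2^2.90 = 7.464
SLC11: ΔΔCt = (18.82−19.46) − (22.95−19.13) = -0.64 − 3.82 = -4.46; fold change = 2^4.46 = 22.009
BCL6: ΔΔCt = (20.00−19.46) − (22.36−19.13) = 0.54 − 3.23 = -2.69; fold change = 2^2.69 = 6.453
SLC11 has the largest |ΔΔCt| = 4.46.

22.009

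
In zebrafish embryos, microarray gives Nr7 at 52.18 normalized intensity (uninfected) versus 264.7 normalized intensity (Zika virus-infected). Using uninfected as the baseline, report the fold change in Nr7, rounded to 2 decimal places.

Fold change = 264.7 / 52.18 = 5.073
Nr7 is upregulated.

5.07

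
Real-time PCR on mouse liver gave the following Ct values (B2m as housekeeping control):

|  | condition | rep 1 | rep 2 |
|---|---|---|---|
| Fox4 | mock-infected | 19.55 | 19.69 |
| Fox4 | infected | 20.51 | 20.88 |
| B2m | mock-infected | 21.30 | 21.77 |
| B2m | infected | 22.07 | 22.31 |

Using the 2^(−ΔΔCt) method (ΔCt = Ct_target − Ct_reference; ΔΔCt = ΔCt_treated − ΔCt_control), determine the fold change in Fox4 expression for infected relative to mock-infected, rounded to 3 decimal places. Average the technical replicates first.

Mean Ct: Fox4 mock-infected 19.620; Fox4 infected 20.695; B2m mock-infected 21.535; B2m infected 22.190
ΔCt(mock-infected) = 19.620 − 21.535 = -1.915
ΔCt(infected) = 20.695 − 22.190 = -1.495
ΔΔCt = -1.495 − (-1.915) = 0.420
Fold change = 2^(−0.420) = 0.7474

0.747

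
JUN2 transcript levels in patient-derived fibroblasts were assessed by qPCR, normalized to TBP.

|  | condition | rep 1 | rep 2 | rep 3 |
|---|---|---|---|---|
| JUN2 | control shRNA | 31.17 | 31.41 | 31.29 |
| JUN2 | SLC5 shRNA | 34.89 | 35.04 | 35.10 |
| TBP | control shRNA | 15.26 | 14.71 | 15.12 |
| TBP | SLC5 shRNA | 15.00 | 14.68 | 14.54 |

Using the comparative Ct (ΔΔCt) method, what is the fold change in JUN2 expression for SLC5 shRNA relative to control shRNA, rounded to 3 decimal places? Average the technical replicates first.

Mean Ct: JUN2 control shRNA 31.290; JUN2 SLC5 shRNA 35.010; TBP control shRNA 15.030; TBP SLC5 shRNA 14.740
ΔCt(control shRNA) = 31.290 − 15.030 = 16.260
ΔCt(SLC5 shRNA) = 35.010 − 14.740 = 20.270
ΔΔCt = 20.270 − 16.260 = 4.010
Fold change = 2^(−4.010) = 0.0621

0.062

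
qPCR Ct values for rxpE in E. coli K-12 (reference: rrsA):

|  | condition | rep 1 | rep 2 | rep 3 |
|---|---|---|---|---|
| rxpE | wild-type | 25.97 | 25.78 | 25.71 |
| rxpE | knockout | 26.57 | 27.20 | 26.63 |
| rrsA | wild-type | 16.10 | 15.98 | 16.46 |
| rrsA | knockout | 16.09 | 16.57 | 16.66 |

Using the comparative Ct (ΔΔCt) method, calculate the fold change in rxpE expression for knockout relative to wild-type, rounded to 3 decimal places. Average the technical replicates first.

Mean Ct: rxpE wild-type 25.820; rxpE knockout 26.800; rrsA wild-type 16.180; rrsA knockout 16.440
ΔCt(wild-type) = 25.820 − 16.180 = 9.640
ΔCt(knockout) = 26.800 − 16.440 = 10.360
ΔΔCt = 10.360 − 9.640 = 0.720
Fold change = 2^(−0.720) = 0.6071

0.607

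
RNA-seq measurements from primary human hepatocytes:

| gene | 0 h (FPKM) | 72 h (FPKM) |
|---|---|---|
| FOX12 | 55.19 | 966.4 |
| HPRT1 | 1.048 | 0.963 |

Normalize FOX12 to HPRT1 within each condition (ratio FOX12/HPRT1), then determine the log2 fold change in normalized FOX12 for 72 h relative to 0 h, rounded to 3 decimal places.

4.252

FOX12/HPRT1 (0 h) = 55.19 / 1.048 = 52.662
FOX12/HPRT1 (72 h) = 966.4 / 0.963 = 1003.5
Fold change = 1003.5 / 52.662 = 19.0560
log2(19.0560) = 4.2522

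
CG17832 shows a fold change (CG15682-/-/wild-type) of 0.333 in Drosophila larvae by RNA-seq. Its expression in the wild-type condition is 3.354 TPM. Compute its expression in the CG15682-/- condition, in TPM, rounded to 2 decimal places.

CG15682-/- expression = 3.354 × 0.333 = 1.12

1.12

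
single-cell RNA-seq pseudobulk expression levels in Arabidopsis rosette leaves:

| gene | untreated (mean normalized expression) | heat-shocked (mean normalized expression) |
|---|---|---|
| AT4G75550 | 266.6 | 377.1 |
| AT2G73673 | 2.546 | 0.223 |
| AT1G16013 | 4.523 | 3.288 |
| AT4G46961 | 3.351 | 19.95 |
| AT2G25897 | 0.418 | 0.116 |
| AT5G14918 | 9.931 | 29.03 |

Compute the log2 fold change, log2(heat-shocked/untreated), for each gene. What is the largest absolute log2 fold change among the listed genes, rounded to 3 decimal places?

3.513

log2(377.1/266.6) = 0.500  (AT4G75550)
log2(0.223/2.546) = -3.513  (AT2G73673)
log2(3.288/4.523) = -0.460  (AT1G16013)
log2(19.95/3.351) = 2.574  (AT4G46961)
log2(0.116/0.418) = -1.849  (AT2G25897)
log2(29.03/9.931) = 1.548  (AT5G14918)
The largest magnitude belongs to AT2G73673.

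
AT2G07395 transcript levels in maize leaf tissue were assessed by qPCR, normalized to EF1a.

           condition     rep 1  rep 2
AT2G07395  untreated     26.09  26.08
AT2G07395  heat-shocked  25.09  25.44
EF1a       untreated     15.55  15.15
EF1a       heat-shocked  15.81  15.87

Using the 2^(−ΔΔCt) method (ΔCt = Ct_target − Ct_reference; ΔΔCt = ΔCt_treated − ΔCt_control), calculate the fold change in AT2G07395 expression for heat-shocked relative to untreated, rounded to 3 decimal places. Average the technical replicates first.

Mean Ct: AT2G07395 untreated 26.085; AT2G07395 heat-shocked 25.265; EF1a untreated 15.350; EF1a heat-shocked 15.840
ΔCt(untreated) = 26.085 − 15.350 = 10.735
ΔCt(heat-shocked) = 25.265 − 15.840 = 9.425
ΔΔCt = 9.425 − 10.735 = -1.310
Fold change = 2^(−(-1.310)) = 2^1.310 = 2.4794

2.479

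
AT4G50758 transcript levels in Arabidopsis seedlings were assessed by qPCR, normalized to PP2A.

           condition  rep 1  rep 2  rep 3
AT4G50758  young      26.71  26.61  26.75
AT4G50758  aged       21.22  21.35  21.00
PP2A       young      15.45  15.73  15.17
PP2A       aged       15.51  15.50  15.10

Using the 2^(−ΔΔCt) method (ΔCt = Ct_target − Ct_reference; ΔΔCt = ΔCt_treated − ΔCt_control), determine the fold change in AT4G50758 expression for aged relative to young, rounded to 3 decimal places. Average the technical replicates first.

42.814

Mean Ct: AT4G50758 young 26.690; AT4G50758 aged 21.190; PP2A young 15.450; PP2A aged 15.370
ΔCt(young) = 26.690 − 15.450 = 11.240
ΔCt(aged) = 21.190 − 15.370 = 5.820
ΔΔCt = 5.820 − 11.240 = -5.420
Fold change = 2^(−(-5.420)) = 2^5.420 = 42.8137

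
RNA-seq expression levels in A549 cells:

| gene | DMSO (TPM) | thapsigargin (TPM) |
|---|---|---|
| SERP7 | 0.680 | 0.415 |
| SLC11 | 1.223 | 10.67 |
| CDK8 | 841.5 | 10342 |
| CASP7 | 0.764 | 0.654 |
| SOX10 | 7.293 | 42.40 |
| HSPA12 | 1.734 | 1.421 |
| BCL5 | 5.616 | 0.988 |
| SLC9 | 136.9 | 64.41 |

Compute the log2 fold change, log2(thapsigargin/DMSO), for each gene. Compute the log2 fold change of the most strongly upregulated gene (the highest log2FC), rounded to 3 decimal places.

log2(0.415/0.680) = -0.712  (SERP7)
log2(10.67/1.223) = 3.125  (SLC11)
log2(10342/841.5) = 3.619  (CDK8)
log2(0.654/0.764) = -0.224  (CASP7)
log2(42.40/7.293) = 2.539  (SOX10)
log2(1.421/1.734) = -0.287  (HSPA12)
log2(0.988/5.616) = -2.507  (BCL5)
log2(64.41/136.9) = -1.088  (SLC9)
CDK8 is most strongly upregulated.

3.619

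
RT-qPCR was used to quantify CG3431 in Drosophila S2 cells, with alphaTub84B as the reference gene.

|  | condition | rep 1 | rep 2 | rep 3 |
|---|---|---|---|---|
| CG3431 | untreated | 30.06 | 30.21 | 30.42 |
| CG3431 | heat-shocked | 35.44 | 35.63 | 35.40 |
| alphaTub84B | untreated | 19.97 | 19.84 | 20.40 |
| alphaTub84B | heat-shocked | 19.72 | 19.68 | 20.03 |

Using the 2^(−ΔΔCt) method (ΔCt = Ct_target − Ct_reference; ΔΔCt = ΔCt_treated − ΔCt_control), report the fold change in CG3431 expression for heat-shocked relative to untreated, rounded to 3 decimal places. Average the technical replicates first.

0.022

Mean Ct: CG3431 untreated 30.230; CG3431 heat-shocked 35.490; alphaTub84B untreated 20.070; alphaTub84B heat-shocked 19.810
ΔCt(untreated) = 30.230 − 20.070 = 10.160
ΔCt(heat-shocked) = 35.490 − 19.810 = 15.680
ΔΔCt = 15.680 − 10.160 = 5.520
Fold change = 2^(−5.520) = 0.0218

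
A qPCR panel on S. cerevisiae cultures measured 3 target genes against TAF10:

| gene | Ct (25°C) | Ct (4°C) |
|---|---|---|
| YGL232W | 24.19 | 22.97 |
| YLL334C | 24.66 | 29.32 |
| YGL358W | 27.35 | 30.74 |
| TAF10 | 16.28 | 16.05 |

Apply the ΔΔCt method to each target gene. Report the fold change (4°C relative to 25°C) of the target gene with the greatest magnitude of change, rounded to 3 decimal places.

0.034

YGL232W: ΔΔCt = (22.97−16.05) − (24.19−16.28) = 6.92 − 7.91 = -0.99; fold change = 2^0.99 = 1.986
YLL334C: ΔΔCt = (29.32−16.05) − (24.66−16.28) = 13.27 − 8.38 = 4.89; fold change = 2^-4.89 = 0.034
YGL358W: ΔΔCt = (30.74−16.05) − (27.35−16.28) = 14.69 − 11.07 = 3.62; fold change = 2^-3.62 = 0.081
YLL334C has the largest |ΔΔCt| = 4.89.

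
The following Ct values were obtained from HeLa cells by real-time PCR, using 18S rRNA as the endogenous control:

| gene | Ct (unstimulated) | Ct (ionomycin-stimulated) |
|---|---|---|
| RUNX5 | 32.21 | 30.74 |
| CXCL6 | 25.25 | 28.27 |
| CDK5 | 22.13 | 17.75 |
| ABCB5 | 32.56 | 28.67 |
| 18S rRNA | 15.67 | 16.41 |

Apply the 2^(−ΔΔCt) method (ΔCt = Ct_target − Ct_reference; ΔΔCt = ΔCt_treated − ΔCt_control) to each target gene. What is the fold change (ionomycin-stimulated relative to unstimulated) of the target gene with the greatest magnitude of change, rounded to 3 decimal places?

RUNX5: ΔΔCt = (30.74−16.41) − (32.21−15.67) = 14.33 − 16.54 = -2.21; fold change = 2^2.21 = 4.627
CXCL6: ΔΔCt = (28.27−16.41) − (25.25−15.67) = 11.86 − 9.58 = 2.28; fold change = 2^-2.28 = 0.206
CDK5: ΔΔCt = (17.75−16.41) − (22.13−15.67) = 1.34 − 6.46 = -5.12; fold change = 2^5.12 = 34.776
ABCB5: ΔΔCt = (28.67−16.41) − (32.56−15.67) = 12.26 − 16.89 = -4.63; fold change = 2^4.63 = 24.761
CDK5 has the largest |ΔΔCt| = 5.12.

34.776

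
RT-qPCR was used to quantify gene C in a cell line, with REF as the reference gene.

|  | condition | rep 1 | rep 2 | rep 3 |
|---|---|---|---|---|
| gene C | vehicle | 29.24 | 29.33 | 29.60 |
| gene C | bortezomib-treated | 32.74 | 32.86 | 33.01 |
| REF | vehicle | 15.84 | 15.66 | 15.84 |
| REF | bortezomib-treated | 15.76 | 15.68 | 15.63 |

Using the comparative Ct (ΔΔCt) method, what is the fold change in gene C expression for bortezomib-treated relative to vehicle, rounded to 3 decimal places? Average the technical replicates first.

Mean Ct: gene C vehicle 29.390; gene C bortezomib-treated 32.870; REF vehicle 15.780; REF bortezomib-treated 15.690
ΔCt(vehicle) = 29.390 − 15.780 = 13.610
ΔCt(bortezomib-treated) = 32.870 − 15.690 = 17.180
ΔΔCt = 17.180 − 13.610 = 3.570
Fold change = 2^(−3.570) = 0.0842

0.084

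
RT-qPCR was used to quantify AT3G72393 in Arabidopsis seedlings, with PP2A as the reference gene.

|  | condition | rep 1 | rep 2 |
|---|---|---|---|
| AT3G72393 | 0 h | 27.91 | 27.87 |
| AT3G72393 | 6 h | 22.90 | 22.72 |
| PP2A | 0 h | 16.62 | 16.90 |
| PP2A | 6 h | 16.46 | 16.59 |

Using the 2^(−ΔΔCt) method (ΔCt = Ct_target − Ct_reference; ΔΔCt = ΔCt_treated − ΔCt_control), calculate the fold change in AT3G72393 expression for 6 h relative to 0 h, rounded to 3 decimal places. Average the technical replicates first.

28.740

Mean Ct: AT3G72393 0 h 27.890; AT3G72393 6 h 22.810; PP2A 0 h 16.760; PP2A 6 h 16.525
ΔCt(0 h) = 27.890 − 16.760 = 11.130
ΔCt(6 h) = 22.810 − 16.525 = 6.285
ΔΔCt = 6.285 − 11.130 = -4.845
Fold change = 2^(−(-4.845)) = 2^4.845 = 28.7402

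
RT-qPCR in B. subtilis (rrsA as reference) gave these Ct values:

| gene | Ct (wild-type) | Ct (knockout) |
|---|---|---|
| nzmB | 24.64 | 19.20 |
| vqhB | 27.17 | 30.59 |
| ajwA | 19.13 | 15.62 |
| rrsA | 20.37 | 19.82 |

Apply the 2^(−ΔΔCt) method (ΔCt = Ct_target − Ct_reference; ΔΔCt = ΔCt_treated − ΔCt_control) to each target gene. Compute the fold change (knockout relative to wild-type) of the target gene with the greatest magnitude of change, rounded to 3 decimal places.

nzmB: ΔΔCt = (19.20−19.82) − (24.64−20.37) = -0.62 − 4.27 = -4.89; fold change = 2^4.89 = 29.651
vqhB: ΔΔCt = (30.59−19.82) − (27.17−20.37) = 10.77 − 6.80 = 3.97; fold change = 2^-3.97 = 0.064
ajwA: ΔΔCt = (15.62−19.82) − (19.13−20.37) = -4.20 − (-1.24) = -2.96; fold change = 2^2.96 = 7.781
nzmB has the largest |ΔΔCt| = 4.89.

29.651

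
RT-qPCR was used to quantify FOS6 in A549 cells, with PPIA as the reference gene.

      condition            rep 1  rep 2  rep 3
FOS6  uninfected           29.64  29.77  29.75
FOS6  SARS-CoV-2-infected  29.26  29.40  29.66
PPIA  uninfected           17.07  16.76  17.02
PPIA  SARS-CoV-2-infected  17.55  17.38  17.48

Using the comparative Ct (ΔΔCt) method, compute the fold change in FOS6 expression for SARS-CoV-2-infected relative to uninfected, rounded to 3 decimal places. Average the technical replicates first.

1.741

Mean Ct: FOS6 uninfected 29.720; FOS6 SARS-CoV-2-infected 29.440; PPIA uninfected 16.950; PPIA SARS-CoV-2-infected 17.470
ΔCt(uninfected) = 29.720 − 16.950 = 12.770
ΔCt(SARS-CoV-2-infected) = 29.440 − 17.470 = 11.970
ΔΔCt = 11.970 − 12.770 = -0.800
Fold change = 2^(−(-0.800)) = 2^0.800 = 1.7411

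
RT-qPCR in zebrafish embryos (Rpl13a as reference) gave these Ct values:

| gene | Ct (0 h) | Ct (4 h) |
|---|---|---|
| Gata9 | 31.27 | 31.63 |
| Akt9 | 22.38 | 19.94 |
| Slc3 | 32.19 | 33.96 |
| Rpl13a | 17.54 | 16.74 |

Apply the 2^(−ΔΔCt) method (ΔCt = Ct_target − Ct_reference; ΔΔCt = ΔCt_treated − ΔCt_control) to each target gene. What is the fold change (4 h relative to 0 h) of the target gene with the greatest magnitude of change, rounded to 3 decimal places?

0.168

Gata9: ΔΔCt = (31.63−16.74) − (31.27−17.54) = 14.89 − 13.73 = 1.16; fold change = 2^-1.16 = 0.448
Akt9: ΔΔCt = (19.94−16.74) − (22.38−17.54) = 3.20 − 4.84 = -1.64; fold change = 2^1.64 = 3.117
Slc3: ΔΔCt = (33.96−16.74) − (32.19−17.54) = 17.22 − 14.65 = 2.57; fold change = 2^-2.57 = 0.168
Slc3 has the largest |ΔΔCt| = 2.57.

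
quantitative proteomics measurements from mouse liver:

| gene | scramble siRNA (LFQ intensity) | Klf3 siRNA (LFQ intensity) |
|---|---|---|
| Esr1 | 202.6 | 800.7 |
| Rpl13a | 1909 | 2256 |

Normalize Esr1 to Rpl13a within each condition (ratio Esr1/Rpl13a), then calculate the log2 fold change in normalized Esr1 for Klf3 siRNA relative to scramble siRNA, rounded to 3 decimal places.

1.742

Esr1/Rpl13a (scramble siRNA) = 202.6 / 1909 = 0.10613
Esr1/Rpl13a (Klf3 siRNA) = 800.7 / 2256 = 0.35492
Fold change = 0.35492 / 0.10613 = 3.3442
log2(3.3442) = 1.7417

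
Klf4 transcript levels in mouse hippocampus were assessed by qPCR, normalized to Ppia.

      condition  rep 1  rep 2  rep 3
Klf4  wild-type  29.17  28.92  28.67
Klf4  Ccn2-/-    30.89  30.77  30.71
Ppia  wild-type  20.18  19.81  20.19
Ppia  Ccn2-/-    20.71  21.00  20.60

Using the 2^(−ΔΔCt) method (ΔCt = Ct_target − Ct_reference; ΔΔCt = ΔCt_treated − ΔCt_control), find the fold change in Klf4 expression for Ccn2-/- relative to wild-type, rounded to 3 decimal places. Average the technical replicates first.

0.448

Mean Ct: Klf4 wild-type 28.920; Klf4 Ccn2-/- 30.790; Ppia wild-type 20.060; Ppia Ccn2-/- 20.770
ΔCt(wild-type) = 28.920 − 20.060 = 8.860
ΔCt(Ccn2-/-) = 30.790 − 20.770 = 10.020
ΔΔCt = 10.020 − 8.860 = 1.160
Fold change = 2^(−1.160) = 0.4475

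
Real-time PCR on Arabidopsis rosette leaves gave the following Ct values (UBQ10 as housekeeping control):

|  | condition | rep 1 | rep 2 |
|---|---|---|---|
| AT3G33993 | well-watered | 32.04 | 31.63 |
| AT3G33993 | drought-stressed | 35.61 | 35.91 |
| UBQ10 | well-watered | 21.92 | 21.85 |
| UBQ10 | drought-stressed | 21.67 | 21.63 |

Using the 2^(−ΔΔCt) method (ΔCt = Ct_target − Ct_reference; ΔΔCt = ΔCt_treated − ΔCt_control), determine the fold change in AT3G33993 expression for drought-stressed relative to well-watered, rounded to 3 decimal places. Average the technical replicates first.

0.056

Mean Ct: AT3G33993 well-watered 31.835; AT3G33993 drought-stressed 35.760; UBQ10 well-watered 21.885; UBQ10 drought-stressed 21.650
ΔCt(well-watered) = 31.835 − 21.885 = 9.950
ΔCt(drought-stressed) = 35.760 − 21.650 = 14.110
ΔΔCt = 14.110 − 9.950 = 4.160
Fold change = 2^(−4.160) = 0.0559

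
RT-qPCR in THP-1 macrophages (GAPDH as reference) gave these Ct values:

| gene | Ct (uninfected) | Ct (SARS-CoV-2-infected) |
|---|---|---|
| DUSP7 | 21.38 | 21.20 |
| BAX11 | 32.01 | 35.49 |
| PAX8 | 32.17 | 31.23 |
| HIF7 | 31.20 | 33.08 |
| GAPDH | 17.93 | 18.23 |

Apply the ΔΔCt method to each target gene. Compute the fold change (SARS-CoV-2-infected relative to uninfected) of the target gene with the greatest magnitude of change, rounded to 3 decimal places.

0.110

DUSP7: ΔΔCt = (21.20−18.23) − (21.38−17.93) = 2.97 − 3.45 = -0.48; fold change = 2^0.48 = 1.395
BAX11: ΔΔCt = (35.49−18.23) − (32.01−17.93) = 17.26 − 14.08 = 3.18; fold change = 2^-3.18 = 0.110
PAX8: ΔΔCt = (31.23−18.23) − (32.17−17.93) = 13.00 − 14.24 = -1.24; fold change = 2^1.24 = 2.362
HIF7: ΔΔCt = (33.08−18.23) − (31.20−17.93) = 14.85 − 13.27 = 1.58; fold change = 2^-1.58 = 0.334
BAX11 has the largest |ΔΔCt| = 3.18.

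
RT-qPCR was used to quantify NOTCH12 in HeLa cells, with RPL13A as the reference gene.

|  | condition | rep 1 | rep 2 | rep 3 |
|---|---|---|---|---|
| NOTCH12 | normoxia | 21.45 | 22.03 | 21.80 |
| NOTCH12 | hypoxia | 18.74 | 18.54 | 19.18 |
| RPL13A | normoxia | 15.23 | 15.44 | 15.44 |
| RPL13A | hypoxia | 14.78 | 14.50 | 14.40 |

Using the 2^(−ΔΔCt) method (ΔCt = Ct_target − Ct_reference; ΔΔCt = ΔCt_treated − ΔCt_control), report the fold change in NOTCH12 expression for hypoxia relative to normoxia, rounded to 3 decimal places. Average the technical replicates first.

4.377

Mean Ct: NOTCH12 normoxia 21.760; NOTCH12 hypoxia 18.820; RPL13A normoxia 15.370; RPL13A hypoxia 14.560
ΔCt(normoxia) = 21.760 − 15.370 = 6.390
ΔCt(hypoxia) = 18.820 − 14.560 = 4.260
ΔΔCt = 4.260 − 6.390 = -2.130
Fold change = 2^(−(-2.130)) = 2^2.130 = 4.3772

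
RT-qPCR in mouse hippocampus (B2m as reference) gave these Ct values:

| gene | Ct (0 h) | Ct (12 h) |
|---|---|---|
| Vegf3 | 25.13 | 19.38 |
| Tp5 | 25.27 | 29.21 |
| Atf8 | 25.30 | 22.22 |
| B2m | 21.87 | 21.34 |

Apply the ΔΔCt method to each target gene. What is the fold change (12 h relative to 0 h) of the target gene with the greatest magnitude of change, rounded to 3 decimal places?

Vegf3: ΔΔCt = (19.38−21.34) − (25.13−21.87) = -1.96 − 3.26 = -5.22; fold change = 2^5.22 = 37.271
Tp5: ΔΔCt = (29.21−21.34) − (25.27−21.87) = 7.87 − 3.40 = 4.47; fold change = 2^-4.47 = 0.045
Atf8: ΔΔCt = (22.22−21.34) − (25.30−21.87) = 0.88 − 3.43 = -2.55; fold change = 2^2.55 = 5.856
Vegf3 has the largest |ΔΔCt| = 5.22.

37.271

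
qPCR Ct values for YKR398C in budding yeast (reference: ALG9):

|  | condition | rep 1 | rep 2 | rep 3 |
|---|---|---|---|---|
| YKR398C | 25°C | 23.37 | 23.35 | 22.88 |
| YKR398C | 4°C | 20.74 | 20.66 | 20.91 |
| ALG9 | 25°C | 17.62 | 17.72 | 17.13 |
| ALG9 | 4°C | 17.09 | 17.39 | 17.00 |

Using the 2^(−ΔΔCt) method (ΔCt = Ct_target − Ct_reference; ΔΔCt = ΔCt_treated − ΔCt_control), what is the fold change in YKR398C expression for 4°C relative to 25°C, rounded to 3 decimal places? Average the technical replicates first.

4.287

Mean Ct: YKR398C 25°C 23.200; YKR398C 4°C 20.770; ALG9 25°C 17.490; ALG9 4°C 17.160
ΔCt(25°C) = 23.200 − 17.490 = 5.710
ΔCt(4°C) = 20.770 − 17.160 = 3.610
ΔΔCt = 3.610 − 5.710 = -2.100
Fold change = 2^(−(-2.100)) = 2^2.100 = 4.2871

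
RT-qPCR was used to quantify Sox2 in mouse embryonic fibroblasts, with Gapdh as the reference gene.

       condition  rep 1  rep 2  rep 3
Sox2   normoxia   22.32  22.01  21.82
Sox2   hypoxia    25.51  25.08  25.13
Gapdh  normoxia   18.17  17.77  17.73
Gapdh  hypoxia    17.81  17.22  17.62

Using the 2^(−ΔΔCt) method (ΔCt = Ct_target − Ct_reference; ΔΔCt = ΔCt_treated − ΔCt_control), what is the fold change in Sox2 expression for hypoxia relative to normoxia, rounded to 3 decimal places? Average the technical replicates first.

Mean Ct: Sox2 normoxia 22.050; Sox2 hypoxia 25.240; Gapdh normoxia 17.890; Gapdh hypoxia 17.550
ΔCt(normoxia) = 22.050 − 17.890 = 4.160
ΔCt(hypoxia) = 25.240 − 17.550 = 7.690
ΔΔCt = 7.690 − 4.160 = 3.530
Fold change = 2^(−3.530) = 0.0866

0.087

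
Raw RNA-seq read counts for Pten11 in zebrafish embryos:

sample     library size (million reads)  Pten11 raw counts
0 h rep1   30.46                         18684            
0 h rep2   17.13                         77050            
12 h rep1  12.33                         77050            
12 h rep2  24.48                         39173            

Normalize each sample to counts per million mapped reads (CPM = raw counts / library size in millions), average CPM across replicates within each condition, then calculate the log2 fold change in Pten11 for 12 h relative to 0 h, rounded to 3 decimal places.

CPM(0 h rep1) = 18684 / 30.46 = 613.3946
CPM(0 h rep2) = 77050 / 17.13 = 4497.9568
CPM(12 h rep1) = 77050 / 12.33 = 6248.9862
CPM(12 h rep2) = 39173 / 24.48 = 1600.2042
mean CPM(0 h) = 2555.6757; mean CPM(12 h) = 3924.5952
Fold change = 3924.5952 / 2555.6757 = 1.53564
log2(1.53564) = 0.6188

0.619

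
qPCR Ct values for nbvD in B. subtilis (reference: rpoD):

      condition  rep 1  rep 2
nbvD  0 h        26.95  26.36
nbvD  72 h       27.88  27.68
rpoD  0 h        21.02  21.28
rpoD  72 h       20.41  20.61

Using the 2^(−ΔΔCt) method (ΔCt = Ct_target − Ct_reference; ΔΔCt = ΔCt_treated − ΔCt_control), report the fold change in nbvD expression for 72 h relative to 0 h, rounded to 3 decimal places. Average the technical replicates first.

Mean Ct: nbvD 0 h 26.655; nbvD 72 h 27.780; rpoD 0 h 21.150; rpoD 72 h 20.510
ΔCt(0 h) = 26.655 − 21.150 = 5.505
ΔCt(72 h) = 27.780 − 20.510 = 7.270
ΔΔCt = 7.270 − 5.505 = 1.765
Fold change = 2^(−1.765) = 0.2942

0.294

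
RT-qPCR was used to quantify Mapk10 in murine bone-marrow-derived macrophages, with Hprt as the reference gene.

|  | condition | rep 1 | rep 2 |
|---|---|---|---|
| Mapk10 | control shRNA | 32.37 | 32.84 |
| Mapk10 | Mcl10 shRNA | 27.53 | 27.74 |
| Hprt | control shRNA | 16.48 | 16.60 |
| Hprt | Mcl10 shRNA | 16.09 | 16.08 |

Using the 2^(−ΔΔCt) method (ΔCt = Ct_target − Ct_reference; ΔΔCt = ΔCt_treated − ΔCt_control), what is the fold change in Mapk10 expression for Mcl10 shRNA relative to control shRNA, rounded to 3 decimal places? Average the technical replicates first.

22.864

Mean Ct: Mapk10 control shRNA 32.605; Mapk10 Mcl10 shRNA 27.635; Hprt control shRNA 16.540; Hprt Mcl10 shRNA 16.085
ΔCt(control shRNA) = 32.605 − 16.540 = 16.065
ΔCt(Mcl10 shRNA) = 27.635 − 16.085 = 11.550
ΔΔCt = 11.550 − 16.065 = -4.515
Fold change = 2^(−(-4.515)) = 2^4.515 = 22.8639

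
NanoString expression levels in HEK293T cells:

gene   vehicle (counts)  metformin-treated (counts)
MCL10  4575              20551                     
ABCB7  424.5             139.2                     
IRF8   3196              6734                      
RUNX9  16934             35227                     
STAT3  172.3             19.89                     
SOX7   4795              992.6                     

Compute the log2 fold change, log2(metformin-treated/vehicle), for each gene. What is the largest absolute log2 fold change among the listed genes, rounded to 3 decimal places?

3.115

log2(20551/4575) = 2.167  (MCL10)
log2(139.2/424.5) = -1.609  (ABCB7)
log2(6734/3196) = 1.075  (IRF8)
log2(35227/16934) = 1.057  (RUNX9)
log2(19.89/172.3) = -3.115  (STAT3)
log2(992.6/4795) = -2.272  (SOX7)
The largest magnitude belongs to STAT3.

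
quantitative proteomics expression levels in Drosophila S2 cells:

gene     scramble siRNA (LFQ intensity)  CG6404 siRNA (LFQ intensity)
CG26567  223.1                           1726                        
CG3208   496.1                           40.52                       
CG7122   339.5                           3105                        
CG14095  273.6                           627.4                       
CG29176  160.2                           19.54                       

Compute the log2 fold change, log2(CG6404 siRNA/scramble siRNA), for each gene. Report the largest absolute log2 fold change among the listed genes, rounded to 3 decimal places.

3.614

log2(1726/223.1) = 2.952  (CG26567)
log2(40.52/496.1) = -3.614  (CG3208)
log2(3105/339.5) = 3.193  (CG7122)
log2(627.4/273.6) = 1.197  (CG14095)
log2(19.54/160.2) = -3.035  (CG29176)
The largest magnitude belongs to CG3208.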